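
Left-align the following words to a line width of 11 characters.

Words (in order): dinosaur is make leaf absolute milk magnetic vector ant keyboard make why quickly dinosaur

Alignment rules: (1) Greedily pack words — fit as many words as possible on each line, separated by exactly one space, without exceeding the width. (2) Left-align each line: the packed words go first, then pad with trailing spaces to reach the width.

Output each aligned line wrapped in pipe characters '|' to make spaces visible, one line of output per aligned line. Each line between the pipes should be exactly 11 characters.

Line 1: ['dinosaur', 'is'] (min_width=11, slack=0)
Line 2: ['make', 'leaf'] (min_width=9, slack=2)
Line 3: ['absolute'] (min_width=8, slack=3)
Line 4: ['milk'] (min_width=4, slack=7)
Line 5: ['magnetic'] (min_width=8, slack=3)
Line 6: ['vector', 'ant'] (min_width=10, slack=1)
Line 7: ['keyboard'] (min_width=8, slack=3)
Line 8: ['make', 'why'] (min_width=8, slack=3)
Line 9: ['quickly'] (min_width=7, slack=4)
Line 10: ['dinosaur'] (min_width=8, slack=3)

Answer: |dinosaur is|
|make leaf  |
|absolute   |
|milk       |
|magnetic   |
|vector ant |
|keyboard   |
|make why   |
|quickly    |
|dinosaur   |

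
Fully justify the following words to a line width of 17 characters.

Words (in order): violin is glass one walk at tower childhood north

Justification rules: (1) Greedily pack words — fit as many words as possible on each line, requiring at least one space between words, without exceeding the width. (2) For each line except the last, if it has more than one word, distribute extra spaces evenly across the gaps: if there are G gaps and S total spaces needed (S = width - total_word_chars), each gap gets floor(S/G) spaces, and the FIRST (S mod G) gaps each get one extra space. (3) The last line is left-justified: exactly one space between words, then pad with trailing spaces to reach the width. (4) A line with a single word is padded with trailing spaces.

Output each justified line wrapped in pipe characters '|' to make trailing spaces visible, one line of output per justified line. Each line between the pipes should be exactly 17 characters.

Answer: |violin  is  glass|
|one walk at tower|
|childhood north  |

Derivation:
Line 1: ['violin', 'is', 'glass'] (min_width=15, slack=2)
Line 2: ['one', 'walk', 'at', 'tower'] (min_width=17, slack=0)
Line 3: ['childhood', 'north'] (min_width=15, slack=2)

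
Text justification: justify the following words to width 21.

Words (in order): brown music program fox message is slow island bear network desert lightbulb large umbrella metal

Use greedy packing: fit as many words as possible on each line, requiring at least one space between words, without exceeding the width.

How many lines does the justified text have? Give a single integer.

Line 1: ['brown', 'music', 'program'] (min_width=19, slack=2)
Line 2: ['fox', 'message', 'is', 'slow'] (min_width=19, slack=2)
Line 3: ['island', 'bear', 'network'] (min_width=19, slack=2)
Line 4: ['desert', 'lightbulb'] (min_width=16, slack=5)
Line 5: ['large', 'umbrella', 'metal'] (min_width=20, slack=1)
Total lines: 5

Answer: 5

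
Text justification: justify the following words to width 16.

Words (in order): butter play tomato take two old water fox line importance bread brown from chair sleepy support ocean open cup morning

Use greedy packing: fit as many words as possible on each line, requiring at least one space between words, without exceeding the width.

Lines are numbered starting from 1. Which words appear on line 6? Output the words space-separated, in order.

Answer: chair sleepy

Derivation:
Line 1: ['butter', 'play'] (min_width=11, slack=5)
Line 2: ['tomato', 'take', 'two'] (min_width=15, slack=1)
Line 3: ['old', 'water', 'fox'] (min_width=13, slack=3)
Line 4: ['line', 'importance'] (min_width=15, slack=1)
Line 5: ['bread', 'brown', 'from'] (min_width=16, slack=0)
Line 6: ['chair', 'sleepy'] (min_width=12, slack=4)
Line 7: ['support', 'ocean'] (min_width=13, slack=3)
Line 8: ['open', 'cup', 'morning'] (min_width=16, slack=0)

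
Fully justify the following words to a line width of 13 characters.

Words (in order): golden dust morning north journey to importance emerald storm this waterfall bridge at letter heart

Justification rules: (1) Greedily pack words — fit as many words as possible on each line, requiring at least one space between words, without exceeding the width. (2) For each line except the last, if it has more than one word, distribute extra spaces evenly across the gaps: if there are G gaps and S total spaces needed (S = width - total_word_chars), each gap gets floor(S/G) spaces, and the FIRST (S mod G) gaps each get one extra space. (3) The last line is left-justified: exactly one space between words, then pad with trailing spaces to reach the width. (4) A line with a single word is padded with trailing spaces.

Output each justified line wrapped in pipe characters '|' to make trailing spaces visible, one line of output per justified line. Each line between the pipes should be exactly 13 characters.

Answer: |golden   dust|
|morning north|
|journey    to|
|importance   |
|emerald storm|
|this         |
|waterfall    |
|bridge     at|
|letter heart |

Derivation:
Line 1: ['golden', 'dust'] (min_width=11, slack=2)
Line 2: ['morning', 'north'] (min_width=13, slack=0)
Line 3: ['journey', 'to'] (min_width=10, slack=3)
Line 4: ['importance'] (min_width=10, slack=3)
Line 5: ['emerald', 'storm'] (min_width=13, slack=0)
Line 6: ['this'] (min_width=4, slack=9)
Line 7: ['waterfall'] (min_width=9, slack=4)
Line 8: ['bridge', 'at'] (min_width=9, slack=4)
Line 9: ['letter', 'heart'] (min_width=12, slack=1)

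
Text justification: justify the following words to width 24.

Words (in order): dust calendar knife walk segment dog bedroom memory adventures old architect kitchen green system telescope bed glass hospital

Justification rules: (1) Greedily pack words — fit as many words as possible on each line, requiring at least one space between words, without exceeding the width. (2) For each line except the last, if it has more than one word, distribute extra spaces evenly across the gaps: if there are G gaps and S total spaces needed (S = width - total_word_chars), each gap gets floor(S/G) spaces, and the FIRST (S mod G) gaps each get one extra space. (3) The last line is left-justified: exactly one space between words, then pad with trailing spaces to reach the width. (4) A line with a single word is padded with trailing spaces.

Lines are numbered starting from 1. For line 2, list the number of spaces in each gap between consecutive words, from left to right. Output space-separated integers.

Line 1: ['dust', 'calendar', 'knife', 'walk'] (min_width=24, slack=0)
Line 2: ['segment', 'dog', 'bedroom'] (min_width=19, slack=5)
Line 3: ['memory', 'adventures', 'old'] (min_width=21, slack=3)
Line 4: ['architect', 'kitchen', 'green'] (min_width=23, slack=1)
Line 5: ['system', 'telescope', 'bed'] (min_width=20, slack=4)
Line 6: ['glass', 'hospital'] (min_width=14, slack=10)

Answer: 4 3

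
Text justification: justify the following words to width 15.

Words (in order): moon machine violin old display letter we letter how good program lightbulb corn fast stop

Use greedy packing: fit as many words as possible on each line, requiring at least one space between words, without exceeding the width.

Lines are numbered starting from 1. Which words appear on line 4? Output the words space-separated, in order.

Answer: we letter how

Derivation:
Line 1: ['moon', 'machine'] (min_width=12, slack=3)
Line 2: ['violin', 'old'] (min_width=10, slack=5)
Line 3: ['display', 'letter'] (min_width=14, slack=1)
Line 4: ['we', 'letter', 'how'] (min_width=13, slack=2)
Line 5: ['good', 'program'] (min_width=12, slack=3)
Line 6: ['lightbulb', 'corn'] (min_width=14, slack=1)
Line 7: ['fast', 'stop'] (min_width=9, slack=6)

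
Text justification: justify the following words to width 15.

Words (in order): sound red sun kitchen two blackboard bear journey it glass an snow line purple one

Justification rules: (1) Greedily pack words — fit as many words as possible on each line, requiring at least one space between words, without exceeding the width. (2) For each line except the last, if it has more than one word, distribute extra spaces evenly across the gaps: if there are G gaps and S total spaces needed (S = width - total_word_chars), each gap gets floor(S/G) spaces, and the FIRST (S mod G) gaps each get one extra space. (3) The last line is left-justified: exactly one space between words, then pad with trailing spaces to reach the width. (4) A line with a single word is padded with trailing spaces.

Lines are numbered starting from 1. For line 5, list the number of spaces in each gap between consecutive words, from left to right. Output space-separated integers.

Answer: 2 2

Derivation:
Line 1: ['sound', 'red', 'sun'] (min_width=13, slack=2)
Line 2: ['kitchen', 'two'] (min_width=11, slack=4)
Line 3: ['blackboard', 'bear'] (min_width=15, slack=0)
Line 4: ['journey', 'it'] (min_width=10, slack=5)
Line 5: ['glass', 'an', 'snow'] (min_width=13, slack=2)
Line 6: ['line', 'purple', 'one'] (min_width=15, slack=0)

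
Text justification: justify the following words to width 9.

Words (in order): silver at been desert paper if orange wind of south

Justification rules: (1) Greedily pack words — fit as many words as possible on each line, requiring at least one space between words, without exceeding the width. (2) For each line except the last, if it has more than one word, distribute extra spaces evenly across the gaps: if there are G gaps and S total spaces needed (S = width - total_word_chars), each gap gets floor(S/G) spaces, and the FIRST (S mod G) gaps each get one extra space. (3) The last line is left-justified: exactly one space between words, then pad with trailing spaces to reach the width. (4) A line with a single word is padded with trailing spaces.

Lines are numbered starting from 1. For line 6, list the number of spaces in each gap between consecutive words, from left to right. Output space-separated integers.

Line 1: ['silver', 'at'] (min_width=9, slack=0)
Line 2: ['been'] (min_width=4, slack=5)
Line 3: ['desert'] (min_width=6, slack=3)
Line 4: ['paper', 'if'] (min_width=8, slack=1)
Line 5: ['orange'] (min_width=6, slack=3)
Line 6: ['wind', 'of'] (min_width=7, slack=2)
Line 7: ['south'] (min_width=5, slack=4)

Answer: 3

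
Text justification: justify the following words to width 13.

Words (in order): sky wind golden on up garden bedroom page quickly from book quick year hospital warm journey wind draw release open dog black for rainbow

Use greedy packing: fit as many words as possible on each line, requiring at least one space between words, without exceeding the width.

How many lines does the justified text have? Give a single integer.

Line 1: ['sky', 'wind'] (min_width=8, slack=5)
Line 2: ['golden', 'on', 'up'] (min_width=12, slack=1)
Line 3: ['garden'] (min_width=6, slack=7)
Line 4: ['bedroom', 'page'] (min_width=12, slack=1)
Line 5: ['quickly', 'from'] (min_width=12, slack=1)
Line 6: ['book', 'quick'] (min_width=10, slack=3)
Line 7: ['year', 'hospital'] (min_width=13, slack=0)
Line 8: ['warm', 'journey'] (min_width=12, slack=1)
Line 9: ['wind', 'draw'] (min_width=9, slack=4)
Line 10: ['release', 'open'] (min_width=12, slack=1)
Line 11: ['dog', 'black', 'for'] (min_width=13, slack=0)
Line 12: ['rainbow'] (min_width=7, slack=6)
Total lines: 12

Answer: 12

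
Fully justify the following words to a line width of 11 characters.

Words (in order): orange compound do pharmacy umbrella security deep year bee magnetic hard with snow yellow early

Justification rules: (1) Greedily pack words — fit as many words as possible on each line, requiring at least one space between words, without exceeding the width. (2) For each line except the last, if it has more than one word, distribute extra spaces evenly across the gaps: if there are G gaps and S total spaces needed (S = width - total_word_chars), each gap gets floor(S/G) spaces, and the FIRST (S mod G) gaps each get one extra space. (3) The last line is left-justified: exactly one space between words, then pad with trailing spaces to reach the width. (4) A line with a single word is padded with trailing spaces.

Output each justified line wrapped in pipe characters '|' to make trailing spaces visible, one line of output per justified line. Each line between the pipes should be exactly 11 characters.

Line 1: ['orange'] (min_width=6, slack=5)
Line 2: ['compound', 'do'] (min_width=11, slack=0)
Line 3: ['pharmacy'] (min_width=8, slack=3)
Line 4: ['umbrella'] (min_width=8, slack=3)
Line 5: ['security'] (min_width=8, slack=3)
Line 6: ['deep', 'year'] (min_width=9, slack=2)
Line 7: ['bee'] (min_width=3, slack=8)
Line 8: ['magnetic'] (min_width=8, slack=3)
Line 9: ['hard', 'with'] (min_width=9, slack=2)
Line 10: ['snow', 'yellow'] (min_width=11, slack=0)
Line 11: ['early'] (min_width=5, slack=6)

Answer: |orange     |
|compound do|
|pharmacy   |
|umbrella   |
|security   |
|deep   year|
|bee        |
|magnetic   |
|hard   with|
|snow yellow|
|early      |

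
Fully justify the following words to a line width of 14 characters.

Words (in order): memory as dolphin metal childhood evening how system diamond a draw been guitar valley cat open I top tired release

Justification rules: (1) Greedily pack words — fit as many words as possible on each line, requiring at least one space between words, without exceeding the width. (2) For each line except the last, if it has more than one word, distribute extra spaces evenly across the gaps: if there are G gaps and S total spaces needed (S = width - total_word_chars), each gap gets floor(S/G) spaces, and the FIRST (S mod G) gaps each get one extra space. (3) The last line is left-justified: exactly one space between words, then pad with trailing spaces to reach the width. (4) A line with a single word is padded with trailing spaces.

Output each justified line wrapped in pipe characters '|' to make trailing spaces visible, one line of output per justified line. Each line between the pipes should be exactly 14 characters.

Answer: |memory      as|
|dolphin  metal|
|childhood     |
|evening    how|
|system diamond|
|a   draw  been|
|guitar  valley|
|cat open I top|
|tired release |

Derivation:
Line 1: ['memory', 'as'] (min_width=9, slack=5)
Line 2: ['dolphin', 'metal'] (min_width=13, slack=1)
Line 3: ['childhood'] (min_width=9, slack=5)
Line 4: ['evening', 'how'] (min_width=11, slack=3)
Line 5: ['system', 'diamond'] (min_width=14, slack=0)
Line 6: ['a', 'draw', 'been'] (min_width=11, slack=3)
Line 7: ['guitar', 'valley'] (min_width=13, slack=1)
Line 8: ['cat', 'open', 'I', 'top'] (min_width=14, slack=0)
Line 9: ['tired', 'release'] (min_width=13, slack=1)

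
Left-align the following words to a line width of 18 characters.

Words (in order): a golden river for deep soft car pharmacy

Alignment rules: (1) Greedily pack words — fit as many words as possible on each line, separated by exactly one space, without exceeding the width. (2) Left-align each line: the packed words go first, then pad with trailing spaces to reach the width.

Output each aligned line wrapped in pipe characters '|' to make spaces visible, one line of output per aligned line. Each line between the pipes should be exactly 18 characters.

Answer: |a golden river for|
|deep soft car     |
|pharmacy          |

Derivation:
Line 1: ['a', 'golden', 'river', 'for'] (min_width=18, slack=0)
Line 2: ['deep', 'soft', 'car'] (min_width=13, slack=5)
Line 3: ['pharmacy'] (min_width=8, slack=10)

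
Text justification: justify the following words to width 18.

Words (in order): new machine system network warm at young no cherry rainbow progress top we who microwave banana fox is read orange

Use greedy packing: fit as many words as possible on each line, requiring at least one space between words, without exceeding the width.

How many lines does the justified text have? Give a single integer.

Answer: 7

Derivation:
Line 1: ['new', 'machine', 'system'] (min_width=18, slack=0)
Line 2: ['network', 'warm', 'at'] (min_width=15, slack=3)
Line 3: ['young', 'no', 'cherry'] (min_width=15, slack=3)
Line 4: ['rainbow', 'progress'] (min_width=16, slack=2)
Line 5: ['top', 'we', 'who'] (min_width=10, slack=8)
Line 6: ['microwave', 'banana'] (min_width=16, slack=2)
Line 7: ['fox', 'is', 'read', 'orange'] (min_width=18, slack=0)
Total lines: 7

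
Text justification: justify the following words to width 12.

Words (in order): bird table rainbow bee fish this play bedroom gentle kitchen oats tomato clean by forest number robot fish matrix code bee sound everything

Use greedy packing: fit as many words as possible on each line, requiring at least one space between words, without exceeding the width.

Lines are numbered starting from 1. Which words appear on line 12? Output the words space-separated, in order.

Line 1: ['bird', 'table'] (min_width=10, slack=2)
Line 2: ['rainbow', 'bee'] (min_width=11, slack=1)
Line 3: ['fish', 'this'] (min_width=9, slack=3)
Line 4: ['play', 'bedroom'] (min_width=12, slack=0)
Line 5: ['gentle'] (min_width=6, slack=6)
Line 6: ['kitchen', 'oats'] (min_width=12, slack=0)
Line 7: ['tomato', 'clean'] (min_width=12, slack=0)
Line 8: ['by', 'forest'] (min_width=9, slack=3)
Line 9: ['number', 'robot'] (min_width=12, slack=0)
Line 10: ['fish', 'matrix'] (min_width=11, slack=1)
Line 11: ['code', 'bee'] (min_width=8, slack=4)
Line 12: ['sound'] (min_width=5, slack=7)
Line 13: ['everything'] (min_width=10, slack=2)

Answer: sound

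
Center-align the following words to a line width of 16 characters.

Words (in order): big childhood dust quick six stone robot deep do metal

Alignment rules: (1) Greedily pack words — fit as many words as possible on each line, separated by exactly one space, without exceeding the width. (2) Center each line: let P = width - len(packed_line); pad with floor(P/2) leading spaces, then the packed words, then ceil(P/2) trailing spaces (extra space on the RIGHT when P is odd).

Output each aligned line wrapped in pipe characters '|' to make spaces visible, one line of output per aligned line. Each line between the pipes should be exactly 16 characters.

Answer: | big childhood  |
| dust quick six |
|stone robot deep|
|    do metal    |

Derivation:
Line 1: ['big', 'childhood'] (min_width=13, slack=3)
Line 2: ['dust', 'quick', 'six'] (min_width=14, slack=2)
Line 3: ['stone', 'robot', 'deep'] (min_width=16, slack=0)
Line 4: ['do', 'metal'] (min_width=8, slack=8)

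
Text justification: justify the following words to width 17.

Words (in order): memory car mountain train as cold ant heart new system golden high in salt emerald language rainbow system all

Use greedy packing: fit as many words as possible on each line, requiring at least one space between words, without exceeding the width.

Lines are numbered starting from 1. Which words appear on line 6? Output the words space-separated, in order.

Line 1: ['memory', 'car'] (min_width=10, slack=7)
Line 2: ['mountain', 'train', 'as'] (min_width=17, slack=0)
Line 3: ['cold', 'ant', 'heart'] (min_width=14, slack=3)
Line 4: ['new', 'system', 'golden'] (min_width=17, slack=0)
Line 5: ['high', 'in', 'salt'] (min_width=12, slack=5)
Line 6: ['emerald', 'language'] (min_width=16, slack=1)
Line 7: ['rainbow', 'system'] (min_width=14, slack=3)
Line 8: ['all'] (min_width=3, slack=14)

Answer: emerald language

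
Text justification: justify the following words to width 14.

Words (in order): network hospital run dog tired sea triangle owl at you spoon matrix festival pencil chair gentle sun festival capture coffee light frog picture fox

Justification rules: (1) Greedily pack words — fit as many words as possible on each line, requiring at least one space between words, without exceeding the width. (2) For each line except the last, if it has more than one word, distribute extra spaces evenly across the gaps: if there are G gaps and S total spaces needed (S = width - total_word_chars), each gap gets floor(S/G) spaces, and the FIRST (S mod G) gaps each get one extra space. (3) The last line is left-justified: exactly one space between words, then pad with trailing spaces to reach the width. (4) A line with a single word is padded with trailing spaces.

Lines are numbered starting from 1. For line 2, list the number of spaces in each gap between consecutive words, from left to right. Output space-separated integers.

Line 1: ['network'] (min_width=7, slack=7)
Line 2: ['hospital', 'run'] (min_width=12, slack=2)
Line 3: ['dog', 'tired', 'sea'] (min_width=13, slack=1)
Line 4: ['triangle', 'owl'] (min_width=12, slack=2)
Line 5: ['at', 'you', 'spoon'] (min_width=12, slack=2)
Line 6: ['matrix'] (min_width=6, slack=8)
Line 7: ['festival'] (min_width=8, slack=6)
Line 8: ['pencil', 'chair'] (min_width=12, slack=2)
Line 9: ['gentle', 'sun'] (min_width=10, slack=4)
Line 10: ['festival'] (min_width=8, slack=6)
Line 11: ['capture', 'coffee'] (min_width=14, slack=0)
Line 12: ['light', 'frog'] (min_width=10, slack=4)
Line 13: ['picture', 'fox'] (min_width=11, slack=3)

Answer: 3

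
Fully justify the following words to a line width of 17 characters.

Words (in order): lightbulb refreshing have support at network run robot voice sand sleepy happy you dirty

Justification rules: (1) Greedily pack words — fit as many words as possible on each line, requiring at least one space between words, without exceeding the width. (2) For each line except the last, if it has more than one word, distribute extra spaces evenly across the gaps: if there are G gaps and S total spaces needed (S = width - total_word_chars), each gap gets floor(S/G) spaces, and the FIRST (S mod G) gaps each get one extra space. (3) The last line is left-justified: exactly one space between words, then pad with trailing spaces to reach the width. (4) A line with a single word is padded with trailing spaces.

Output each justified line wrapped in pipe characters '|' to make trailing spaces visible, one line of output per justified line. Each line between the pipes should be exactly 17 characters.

Answer: |lightbulb        |
|refreshing   have|
|support        at|
|network run robot|
|voice sand sleepy|
|happy you dirty  |

Derivation:
Line 1: ['lightbulb'] (min_width=9, slack=8)
Line 2: ['refreshing', 'have'] (min_width=15, slack=2)
Line 3: ['support', 'at'] (min_width=10, slack=7)
Line 4: ['network', 'run', 'robot'] (min_width=17, slack=0)
Line 5: ['voice', 'sand', 'sleepy'] (min_width=17, slack=0)
Line 6: ['happy', 'you', 'dirty'] (min_width=15, slack=2)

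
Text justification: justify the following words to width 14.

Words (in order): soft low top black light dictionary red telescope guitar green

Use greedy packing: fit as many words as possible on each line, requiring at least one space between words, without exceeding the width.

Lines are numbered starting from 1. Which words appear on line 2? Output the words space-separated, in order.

Answer: black light

Derivation:
Line 1: ['soft', 'low', 'top'] (min_width=12, slack=2)
Line 2: ['black', 'light'] (min_width=11, slack=3)
Line 3: ['dictionary', 'red'] (min_width=14, slack=0)
Line 4: ['telescope'] (min_width=9, slack=5)
Line 5: ['guitar', 'green'] (min_width=12, slack=2)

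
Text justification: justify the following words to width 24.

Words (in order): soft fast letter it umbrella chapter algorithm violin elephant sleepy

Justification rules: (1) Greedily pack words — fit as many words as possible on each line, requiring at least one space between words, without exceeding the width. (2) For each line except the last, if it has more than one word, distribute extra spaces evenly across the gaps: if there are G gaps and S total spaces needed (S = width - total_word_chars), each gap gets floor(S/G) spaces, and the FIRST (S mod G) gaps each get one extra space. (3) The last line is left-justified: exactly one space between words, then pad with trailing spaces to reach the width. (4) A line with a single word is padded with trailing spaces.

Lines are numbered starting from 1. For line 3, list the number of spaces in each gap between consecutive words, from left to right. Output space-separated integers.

Line 1: ['soft', 'fast', 'letter', 'it'] (min_width=19, slack=5)
Line 2: ['umbrella', 'chapter'] (min_width=16, slack=8)
Line 3: ['algorithm', 'violin'] (min_width=16, slack=8)
Line 4: ['elephant', 'sleepy'] (min_width=15, slack=9)

Answer: 9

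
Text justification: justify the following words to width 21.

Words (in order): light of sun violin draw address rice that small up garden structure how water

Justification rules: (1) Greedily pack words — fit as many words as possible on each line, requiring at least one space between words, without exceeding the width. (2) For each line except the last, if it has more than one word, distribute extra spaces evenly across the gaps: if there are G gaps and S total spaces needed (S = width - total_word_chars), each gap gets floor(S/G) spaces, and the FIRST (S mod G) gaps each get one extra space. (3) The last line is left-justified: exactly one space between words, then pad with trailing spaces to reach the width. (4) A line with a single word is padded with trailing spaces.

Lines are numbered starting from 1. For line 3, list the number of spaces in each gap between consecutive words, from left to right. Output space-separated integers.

Answer: 2 1 1

Derivation:
Line 1: ['light', 'of', 'sun', 'violin'] (min_width=19, slack=2)
Line 2: ['draw', 'address', 'rice'] (min_width=17, slack=4)
Line 3: ['that', 'small', 'up', 'garden'] (min_width=20, slack=1)
Line 4: ['structure', 'how', 'water'] (min_width=19, slack=2)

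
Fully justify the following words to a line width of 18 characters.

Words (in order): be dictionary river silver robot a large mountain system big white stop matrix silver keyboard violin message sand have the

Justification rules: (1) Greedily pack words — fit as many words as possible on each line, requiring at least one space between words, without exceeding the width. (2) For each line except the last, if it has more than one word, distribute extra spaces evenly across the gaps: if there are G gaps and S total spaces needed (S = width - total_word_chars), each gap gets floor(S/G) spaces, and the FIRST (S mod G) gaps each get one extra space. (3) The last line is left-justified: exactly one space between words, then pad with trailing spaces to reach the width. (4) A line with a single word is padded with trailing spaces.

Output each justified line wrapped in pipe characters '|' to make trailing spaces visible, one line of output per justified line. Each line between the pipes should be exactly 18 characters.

Answer: |be      dictionary|
|river silver robot|
|a  large  mountain|
|system  big  white|
|stop matrix silver|
|keyboard    violin|
|message  sand have|
|the               |

Derivation:
Line 1: ['be', 'dictionary'] (min_width=13, slack=5)
Line 2: ['river', 'silver', 'robot'] (min_width=18, slack=0)
Line 3: ['a', 'large', 'mountain'] (min_width=16, slack=2)
Line 4: ['system', 'big', 'white'] (min_width=16, slack=2)
Line 5: ['stop', 'matrix', 'silver'] (min_width=18, slack=0)
Line 6: ['keyboard', 'violin'] (min_width=15, slack=3)
Line 7: ['message', 'sand', 'have'] (min_width=17, slack=1)
Line 8: ['the'] (min_width=3, slack=15)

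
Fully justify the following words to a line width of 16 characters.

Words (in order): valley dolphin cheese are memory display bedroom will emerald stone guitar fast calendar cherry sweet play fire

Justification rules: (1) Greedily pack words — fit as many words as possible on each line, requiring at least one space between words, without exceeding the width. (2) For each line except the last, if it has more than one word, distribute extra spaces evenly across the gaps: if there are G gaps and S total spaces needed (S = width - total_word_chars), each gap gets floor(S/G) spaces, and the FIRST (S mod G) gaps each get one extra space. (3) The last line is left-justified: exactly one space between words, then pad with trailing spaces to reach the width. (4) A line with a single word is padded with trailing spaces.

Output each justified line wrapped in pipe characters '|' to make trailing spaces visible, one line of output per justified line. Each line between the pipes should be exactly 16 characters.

Answer: |valley   dolphin|
|cheese       are|
|memory   display|
|bedroom     will|
|emerald    stone|
|guitar      fast|
|calendar  cherry|
|sweet play fire |

Derivation:
Line 1: ['valley', 'dolphin'] (min_width=14, slack=2)
Line 2: ['cheese', 'are'] (min_width=10, slack=6)
Line 3: ['memory', 'display'] (min_width=14, slack=2)
Line 4: ['bedroom', 'will'] (min_width=12, slack=4)
Line 5: ['emerald', 'stone'] (min_width=13, slack=3)
Line 6: ['guitar', 'fast'] (min_width=11, slack=5)
Line 7: ['calendar', 'cherry'] (min_width=15, slack=1)
Line 8: ['sweet', 'play', 'fire'] (min_width=15, slack=1)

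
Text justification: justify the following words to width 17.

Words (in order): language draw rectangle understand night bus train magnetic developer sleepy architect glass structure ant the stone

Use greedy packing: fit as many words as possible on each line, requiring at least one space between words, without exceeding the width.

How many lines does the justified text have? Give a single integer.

Answer: 9

Derivation:
Line 1: ['language', 'draw'] (min_width=13, slack=4)
Line 2: ['rectangle'] (min_width=9, slack=8)
Line 3: ['understand', 'night'] (min_width=16, slack=1)
Line 4: ['bus', 'train'] (min_width=9, slack=8)
Line 5: ['magnetic'] (min_width=8, slack=9)
Line 6: ['developer', 'sleepy'] (min_width=16, slack=1)
Line 7: ['architect', 'glass'] (min_width=15, slack=2)
Line 8: ['structure', 'ant', 'the'] (min_width=17, slack=0)
Line 9: ['stone'] (min_width=5, slack=12)
Total lines: 9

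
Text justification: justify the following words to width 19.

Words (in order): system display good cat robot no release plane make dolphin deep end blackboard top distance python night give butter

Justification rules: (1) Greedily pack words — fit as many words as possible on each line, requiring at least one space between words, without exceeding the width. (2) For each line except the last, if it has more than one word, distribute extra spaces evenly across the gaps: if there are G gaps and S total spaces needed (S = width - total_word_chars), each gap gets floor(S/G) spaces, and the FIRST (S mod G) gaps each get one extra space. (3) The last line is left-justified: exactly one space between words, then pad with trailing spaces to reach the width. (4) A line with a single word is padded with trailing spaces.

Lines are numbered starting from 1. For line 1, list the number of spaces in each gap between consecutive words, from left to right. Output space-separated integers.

Answer: 1 1

Derivation:
Line 1: ['system', 'display', 'good'] (min_width=19, slack=0)
Line 2: ['cat', 'robot', 'no'] (min_width=12, slack=7)
Line 3: ['release', 'plane', 'make'] (min_width=18, slack=1)
Line 4: ['dolphin', 'deep', 'end'] (min_width=16, slack=3)
Line 5: ['blackboard', 'top'] (min_width=14, slack=5)
Line 6: ['distance', 'python'] (min_width=15, slack=4)
Line 7: ['night', 'give', 'butter'] (min_width=17, slack=2)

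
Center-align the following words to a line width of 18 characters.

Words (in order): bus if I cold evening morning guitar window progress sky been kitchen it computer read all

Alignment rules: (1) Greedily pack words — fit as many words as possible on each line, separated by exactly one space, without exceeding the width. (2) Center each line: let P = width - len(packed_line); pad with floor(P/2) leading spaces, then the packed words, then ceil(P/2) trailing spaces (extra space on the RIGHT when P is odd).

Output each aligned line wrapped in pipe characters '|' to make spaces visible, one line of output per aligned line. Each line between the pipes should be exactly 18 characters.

Answer: |  bus if I cold   |
| evening morning  |
|  guitar window   |
|progress sky been |
|    kitchen it    |
|computer read all |

Derivation:
Line 1: ['bus', 'if', 'I', 'cold'] (min_width=13, slack=5)
Line 2: ['evening', 'morning'] (min_width=15, slack=3)
Line 3: ['guitar', 'window'] (min_width=13, slack=5)
Line 4: ['progress', 'sky', 'been'] (min_width=17, slack=1)
Line 5: ['kitchen', 'it'] (min_width=10, slack=8)
Line 6: ['computer', 'read', 'all'] (min_width=17, slack=1)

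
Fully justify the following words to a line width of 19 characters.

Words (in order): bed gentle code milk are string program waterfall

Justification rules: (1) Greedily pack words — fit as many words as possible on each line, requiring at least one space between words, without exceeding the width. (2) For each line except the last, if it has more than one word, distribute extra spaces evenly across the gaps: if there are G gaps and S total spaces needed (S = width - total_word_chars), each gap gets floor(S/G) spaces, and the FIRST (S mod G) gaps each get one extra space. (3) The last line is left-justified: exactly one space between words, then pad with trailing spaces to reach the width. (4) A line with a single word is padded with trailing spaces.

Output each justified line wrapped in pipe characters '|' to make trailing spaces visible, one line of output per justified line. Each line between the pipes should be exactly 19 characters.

Line 1: ['bed', 'gentle', 'code'] (min_width=15, slack=4)
Line 2: ['milk', 'are', 'string'] (min_width=15, slack=4)
Line 3: ['program', 'waterfall'] (min_width=17, slack=2)

Answer: |bed   gentle   code|
|milk   are   string|
|program waterfall  |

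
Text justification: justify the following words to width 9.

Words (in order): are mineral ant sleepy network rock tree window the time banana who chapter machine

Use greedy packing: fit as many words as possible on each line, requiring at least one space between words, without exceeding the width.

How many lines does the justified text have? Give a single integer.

Answer: 12

Derivation:
Line 1: ['are'] (min_width=3, slack=6)
Line 2: ['mineral'] (min_width=7, slack=2)
Line 3: ['ant'] (min_width=3, slack=6)
Line 4: ['sleepy'] (min_width=6, slack=3)
Line 5: ['network'] (min_width=7, slack=2)
Line 6: ['rock', 'tree'] (min_width=9, slack=0)
Line 7: ['window'] (min_width=6, slack=3)
Line 8: ['the', 'time'] (min_width=8, slack=1)
Line 9: ['banana'] (min_width=6, slack=3)
Line 10: ['who'] (min_width=3, slack=6)
Line 11: ['chapter'] (min_width=7, slack=2)
Line 12: ['machine'] (min_width=7, slack=2)
Total lines: 12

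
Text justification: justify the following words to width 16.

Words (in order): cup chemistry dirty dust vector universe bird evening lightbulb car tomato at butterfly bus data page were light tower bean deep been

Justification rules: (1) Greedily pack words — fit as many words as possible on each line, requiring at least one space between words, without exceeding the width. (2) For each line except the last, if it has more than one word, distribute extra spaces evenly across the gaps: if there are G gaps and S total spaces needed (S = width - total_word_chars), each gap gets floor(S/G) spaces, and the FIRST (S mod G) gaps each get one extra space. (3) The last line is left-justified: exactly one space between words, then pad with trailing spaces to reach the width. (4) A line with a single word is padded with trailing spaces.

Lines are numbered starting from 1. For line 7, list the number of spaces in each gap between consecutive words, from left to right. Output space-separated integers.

Line 1: ['cup', 'chemistry'] (min_width=13, slack=3)
Line 2: ['dirty', 'dust'] (min_width=10, slack=6)
Line 3: ['vector', 'universe'] (min_width=15, slack=1)
Line 4: ['bird', 'evening'] (min_width=12, slack=4)
Line 5: ['lightbulb', 'car'] (min_width=13, slack=3)
Line 6: ['tomato', 'at'] (min_width=9, slack=7)
Line 7: ['butterfly', 'bus'] (min_width=13, slack=3)
Line 8: ['data', 'page', 'were'] (min_width=14, slack=2)
Line 9: ['light', 'tower', 'bean'] (min_width=16, slack=0)
Line 10: ['deep', 'been'] (min_width=9, slack=7)

Answer: 4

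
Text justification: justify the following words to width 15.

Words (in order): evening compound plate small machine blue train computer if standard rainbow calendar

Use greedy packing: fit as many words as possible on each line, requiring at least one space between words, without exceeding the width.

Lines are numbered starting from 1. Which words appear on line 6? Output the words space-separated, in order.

Answer: standard

Derivation:
Line 1: ['evening'] (min_width=7, slack=8)
Line 2: ['compound', 'plate'] (min_width=14, slack=1)
Line 3: ['small', 'machine'] (min_width=13, slack=2)
Line 4: ['blue', 'train'] (min_width=10, slack=5)
Line 5: ['computer', 'if'] (min_width=11, slack=4)
Line 6: ['standard'] (min_width=8, slack=7)
Line 7: ['rainbow'] (min_width=7, slack=8)
Line 8: ['calendar'] (min_width=8, slack=7)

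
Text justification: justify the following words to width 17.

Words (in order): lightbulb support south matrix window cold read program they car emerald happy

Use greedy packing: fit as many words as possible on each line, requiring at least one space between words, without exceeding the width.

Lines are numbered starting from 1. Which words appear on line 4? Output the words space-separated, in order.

Answer: program they car

Derivation:
Line 1: ['lightbulb', 'support'] (min_width=17, slack=0)
Line 2: ['south', 'matrix'] (min_width=12, slack=5)
Line 3: ['window', 'cold', 'read'] (min_width=16, slack=1)
Line 4: ['program', 'they', 'car'] (min_width=16, slack=1)
Line 5: ['emerald', 'happy'] (min_width=13, slack=4)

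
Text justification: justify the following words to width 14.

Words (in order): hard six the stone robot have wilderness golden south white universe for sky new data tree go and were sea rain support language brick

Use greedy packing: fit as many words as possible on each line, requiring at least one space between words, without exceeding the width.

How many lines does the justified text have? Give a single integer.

Line 1: ['hard', 'six', 'the'] (min_width=12, slack=2)
Line 2: ['stone', 'robot'] (min_width=11, slack=3)
Line 3: ['have'] (min_width=4, slack=10)
Line 4: ['wilderness'] (min_width=10, slack=4)
Line 5: ['golden', 'south'] (min_width=12, slack=2)
Line 6: ['white', 'universe'] (min_width=14, slack=0)
Line 7: ['for', 'sky', 'new'] (min_width=11, slack=3)
Line 8: ['data', 'tree', 'go'] (min_width=12, slack=2)
Line 9: ['and', 'were', 'sea'] (min_width=12, slack=2)
Line 10: ['rain', 'support'] (min_width=12, slack=2)
Line 11: ['language', 'brick'] (min_width=14, slack=0)
Total lines: 11

Answer: 11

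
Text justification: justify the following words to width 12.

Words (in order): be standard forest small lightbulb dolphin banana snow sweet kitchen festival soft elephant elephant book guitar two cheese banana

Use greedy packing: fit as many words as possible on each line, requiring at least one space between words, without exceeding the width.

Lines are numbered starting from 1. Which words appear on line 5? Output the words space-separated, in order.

Line 1: ['be', 'standard'] (min_width=11, slack=1)
Line 2: ['forest', 'small'] (min_width=12, slack=0)
Line 3: ['lightbulb'] (min_width=9, slack=3)
Line 4: ['dolphin'] (min_width=7, slack=5)
Line 5: ['banana', 'snow'] (min_width=11, slack=1)
Line 6: ['sweet'] (min_width=5, slack=7)
Line 7: ['kitchen'] (min_width=7, slack=5)
Line 8: ['festival'] (min_width=8, slack=4)
Line 9: ['soft'] (min_width=4, slack=8)
Line 10: ['elephant'] (min_width=8, slack=4)
Line 11: ['elephant'] (min_width=8, slack=4)
Line 12: ['book', 'guitar'] (min_width=11, slack=1)
Line 13: ['two', 'cheese'] (min_width=10, slack=2)
Line 14: ['banana'] (min_width=6, slack=6)

Answer: banana snow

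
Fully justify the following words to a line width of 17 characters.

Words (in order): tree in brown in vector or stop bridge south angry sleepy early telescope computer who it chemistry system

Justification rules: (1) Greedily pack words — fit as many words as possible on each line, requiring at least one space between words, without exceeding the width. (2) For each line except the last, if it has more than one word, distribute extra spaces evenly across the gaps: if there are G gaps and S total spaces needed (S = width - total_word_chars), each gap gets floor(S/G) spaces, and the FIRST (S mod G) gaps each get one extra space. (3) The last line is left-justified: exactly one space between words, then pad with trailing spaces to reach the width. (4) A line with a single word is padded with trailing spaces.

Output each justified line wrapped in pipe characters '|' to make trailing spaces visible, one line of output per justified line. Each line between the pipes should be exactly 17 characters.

Line 1: ['tree', 'in', 'brown', 'in'] (min_width=16, slack=1)
Line 2: ['vector', 'or', 'stop'] (min_width=14, slack=3)
Line 3: ['bridge', 'south'] (min_width=12, slack=5)
Line 4: ['angry', 'sleepy'] (min_width=12, slack=5)
Line 5: ['early', 'telescope'] (min_width=15, slack=2)
Line 6: ['computer', 'who', 'it'] (min_width=15, slack=2)
Line 7: ['chemistry', 'system'] (min_width=16, slack=1)

Answer: |tree  in brown in|
|vector   or  stop|
|bridge      south|
|angry      sleepy|
|early   telescope|
|computer  who  it|
|chemistry system |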